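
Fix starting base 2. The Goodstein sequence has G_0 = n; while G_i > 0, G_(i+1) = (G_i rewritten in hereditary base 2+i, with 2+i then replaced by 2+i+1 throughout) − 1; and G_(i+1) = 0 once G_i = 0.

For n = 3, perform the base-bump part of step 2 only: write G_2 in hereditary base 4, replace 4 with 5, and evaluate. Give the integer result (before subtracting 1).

3

step 0: 3 = 2 + 1; sub 3 for 2: 3 + 1; = 4; G_1 = 4−1 = 3
step 1: 3 = 3; sub 4 for 3: 4; = 4; G_2 = 4−1 = 3
step 2: 3 = 3; sub 5 for 4: 3; = 3; G_3 = 3−1 = 2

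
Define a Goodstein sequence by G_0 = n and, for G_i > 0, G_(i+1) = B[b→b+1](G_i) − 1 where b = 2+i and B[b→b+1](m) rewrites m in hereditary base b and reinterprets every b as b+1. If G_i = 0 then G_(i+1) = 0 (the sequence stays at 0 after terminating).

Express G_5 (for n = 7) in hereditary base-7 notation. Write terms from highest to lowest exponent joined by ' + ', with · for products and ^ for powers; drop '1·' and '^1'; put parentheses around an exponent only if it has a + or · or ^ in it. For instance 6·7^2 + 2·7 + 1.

7^7

G_0 = 7. HB_2(7) = 2^2 + 2 + 1. Bump = 31. G_1 = 30.
G_1 = 30. HB_3(30) = 3^3 + 3. Bump = 260. G_2 = 259.
G_2 = 259. HB_4(259) = 4^4 + 3. Bump = 3128. G_3 = 3127.
G_3 = 3127. HB_5(3127) = 5^5 + 2. Bump = 46658. G_4 = 46657.
G_4 = 46657. HB_6(46657) = 6^6 + 1. Bump = 823544. G_5 = 823543.
G_5 = 823543. HB_7(823543) = 7^7. Bump = 16777216. G_6 = 16777215.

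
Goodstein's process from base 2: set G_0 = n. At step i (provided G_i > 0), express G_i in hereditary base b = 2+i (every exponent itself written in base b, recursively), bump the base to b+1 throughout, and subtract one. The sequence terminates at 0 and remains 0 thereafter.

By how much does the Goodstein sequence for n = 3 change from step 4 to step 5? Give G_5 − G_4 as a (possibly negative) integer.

-1

base 2: 3 = 2 + 1; at 3: 3 + 1 = 4; next = 3
base 3: 3 = 3; at 4: 4 = 4; next = 3
base 4: 3 = 3; at 5: 3 = 3; next = 2
base 5: 2 = 2; at 6: 2 = 2; next = 1
base 6: 1 = 1; at 7: 1 = 1; next = 0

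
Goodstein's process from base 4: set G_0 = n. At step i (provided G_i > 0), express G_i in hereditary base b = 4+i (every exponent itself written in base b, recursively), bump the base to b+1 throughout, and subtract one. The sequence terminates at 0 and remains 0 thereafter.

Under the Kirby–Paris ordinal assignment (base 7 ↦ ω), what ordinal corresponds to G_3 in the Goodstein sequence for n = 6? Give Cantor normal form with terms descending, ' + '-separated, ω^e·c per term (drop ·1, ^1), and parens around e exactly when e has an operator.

6

[0] 6 ≡ 4 + 2 (base 4). Lift 5: 7. −1: 6.
[1] 6 ≡ 5 + 1 (base 5). Lift 6: 7. −1: 6.
[2] 6 ≡ 6 (base 6). Lift 7: 7. −1: 6.
[3] 6 ≡ 6 (base 7). Lift 8: 6. −1: 5.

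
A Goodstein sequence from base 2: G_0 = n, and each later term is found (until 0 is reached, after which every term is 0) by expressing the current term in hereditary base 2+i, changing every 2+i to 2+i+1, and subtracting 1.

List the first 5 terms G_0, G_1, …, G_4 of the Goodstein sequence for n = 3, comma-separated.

3, 3, 3, 2, 1

G_0=3  [base 2] 2 + 1  →[2↦3]→  3 + 1 = 4  −1 ⇒ G_1=3
G_1=3  [base 3] 3  →[3↦4]→  4 = 4  −1 ⇒ G_2=3
G_2=3  [base 4] 3  →[4↦5]→  3 = 3  −1 ⇒ G_3=2
G_3=2  [base 5] 2  →[5↦6]→  2 = 2  −1 ⇒ G_4=1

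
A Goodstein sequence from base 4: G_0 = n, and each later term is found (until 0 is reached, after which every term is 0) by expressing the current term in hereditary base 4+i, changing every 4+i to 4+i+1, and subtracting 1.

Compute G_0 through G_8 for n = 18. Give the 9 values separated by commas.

18, 26, 36, 48, 53, 58, 63, 68, 73

i=0: 18 = 4^2 + 2 (b=4); 4→5: 5^2 + 2 = 27; 27−1 = 26
i=1: 26 = 5^2 + 1 (b=5); 5→6: 6^2 + 1 = 37; 37−1 = 36
i=2: 36 = 6^2 (b=6); 6→7: 7^2 = 49; 49−1 = 48
i=3: 48 = 6·7 + 6 (b=7); 7→8: 6·8 + 6 = 54; 54−1 = 53
i=4: 53 = 6·8 + 5 (b=8); 8→9: 6·9 + 5 = 59; 59−1 = 58
i=5: 58 = 6·9 + 4 (b=9); 9→10: 6·10 + 4 = 64; 64−1 = 63
i=6: 63 = 6·10 + 3 (b=10); 10→11: 6·11 + 3 = 69; 69−1 = 68
i=7: 68 = 6·11 + 2 (b=11); 11→12: 6·12 + 2 = 74; 74−1 = 73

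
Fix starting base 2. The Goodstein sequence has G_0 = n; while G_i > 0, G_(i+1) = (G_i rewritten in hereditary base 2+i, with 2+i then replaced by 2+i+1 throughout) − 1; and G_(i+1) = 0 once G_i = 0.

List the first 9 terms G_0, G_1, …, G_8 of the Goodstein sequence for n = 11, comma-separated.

11, 84, 1027, 15627, 279937, 5764801, 134217727, 2749609302, 70077777775

base 2: 11 = 2^(2 + 1) + 2 + 1; at 3: 3^(3 + 1) + 3 + 1 = 85; next = 84
base 3: 84 = 3^(3 + 1) + 3; at 4: 4^(4 + 1) + 4 = 1028; next = 1027
base 4: 1027 = 4^(4 + 1) + 3; at 5: 5^(5 + 1) + 3 = 15628; next = 15627
base 5: 15627 = 5^(5 + 1) + 2; at 6: 6^(6 + 1) + 2 = 279938; next = 279937
base 6: 279937 = 6^(6 + 1) + 1; at 7: 7^(7 + 1) + 1 = 5764802; next = 5764801
base 7: 5764801 = 7^(7 + 1); at 8: 8^(8 + 1) = 134217728; next = 134217727
base 8: 134217727 = 7·8^8 + 7·8^7 + 7·8^6 + 7·8^5 + 7·8^4 + 7·8^3 + 7·8^2 + 7·8 + 7; at 9: 7·9^9 + 7·9^7 + 7·9^6 + 7·9^5 + 7·9^4 + 7·9^3 + 7·9^2 + 7·9 + 7 = 2749609303; next = 2749609302
base 9: 2749609302 = 7·9^9 + 7·9^7 + 7·9^6 + 7·9^5 + 7·9^4 + 7·9^3 + 7·9^2 + 7·9 + 6; at 10: 7·10^10 + 7·10^7 + 7·10^6 + 7·10^5 + 7·10^4 + 7·10^3 + 7·10^2 + 7·10 + 6 = 70077777776; next = 70077777775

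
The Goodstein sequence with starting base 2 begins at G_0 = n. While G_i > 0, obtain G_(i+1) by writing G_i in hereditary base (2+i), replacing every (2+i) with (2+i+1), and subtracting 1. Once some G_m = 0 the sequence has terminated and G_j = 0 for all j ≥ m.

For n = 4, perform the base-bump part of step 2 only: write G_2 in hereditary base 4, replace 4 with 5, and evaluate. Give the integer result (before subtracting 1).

61

[0] 4 ≡ 2^2 (base 2). Lift 3: 27. −1: 26.
[1] 26 ≡ 2·3^2 + 2·3 + 2 (base 3). Lift 4: 42. −1: 41.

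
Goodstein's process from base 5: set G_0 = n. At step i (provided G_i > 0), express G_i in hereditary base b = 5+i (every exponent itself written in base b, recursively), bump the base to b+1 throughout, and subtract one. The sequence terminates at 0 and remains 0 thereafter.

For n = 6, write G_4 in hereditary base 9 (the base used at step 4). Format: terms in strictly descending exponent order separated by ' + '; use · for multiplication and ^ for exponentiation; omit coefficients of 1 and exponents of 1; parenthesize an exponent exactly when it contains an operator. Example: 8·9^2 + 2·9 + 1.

4

base 5: 6 = 5 + 1; at 6: 6 + 1 = 7; next = 6
base 6: 6 = 6; at 7: 7 = 7; next = 6
base 7: 6 = 6; at 8: 6 = 6; next = 5
base 8: 5 = 5; at 9: 5 = 5; next = 4
base 9: 4 = 4; at 10: 4 = 4; next = 3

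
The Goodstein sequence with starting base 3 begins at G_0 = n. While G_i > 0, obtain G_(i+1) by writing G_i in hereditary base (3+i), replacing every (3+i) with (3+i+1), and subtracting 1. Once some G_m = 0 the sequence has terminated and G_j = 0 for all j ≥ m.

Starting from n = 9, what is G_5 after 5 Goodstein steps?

[0] 9 ≡ 3^2 (base 3). Lift 4: 16. −1: 15.
[1] 15 ≡ 3·4 + 3 (base 4). Lift 5: 18. −1: 17.
[2] 17 ≡ 3·5 + 2 (base 5). Lift 6: 20. −1: 19.
[3] 19 ≡ 3·6 + 1 (base 6). Lift 7: 22. −1: 21.
[4] 21 ≡ 3·7 (base 7). Lift 8: 24. −1: 23.
[5] 23 ≡ 2·8 + 7 (base 8). Lift 9: 25. −1: 24.

23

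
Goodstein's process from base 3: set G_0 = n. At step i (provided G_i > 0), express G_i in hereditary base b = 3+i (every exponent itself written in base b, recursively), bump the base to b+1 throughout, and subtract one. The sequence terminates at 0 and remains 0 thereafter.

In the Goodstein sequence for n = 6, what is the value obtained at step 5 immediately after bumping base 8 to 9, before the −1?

7

6 —HB3→ 2·3 —bump→ 2·4 = 8 —(−1)→ 7
7 —HB4→ 4 + 3 —bump→ 5 + 3 = 8 —(−1)→ 7
7 —HB5→ 5 + 2 —bump→ 6 + 2 = 8 —(−1)→ 7
7 —HB6→ 6 + 1 —bump→ 7 + 1 = 8 —(−1)→ 7
7 —HB7→ 7 —bump→ 8 = 8 —(−1)→ 7
7 —HB8→ 7 —bump→ 7 = 7 —(−1)→ 6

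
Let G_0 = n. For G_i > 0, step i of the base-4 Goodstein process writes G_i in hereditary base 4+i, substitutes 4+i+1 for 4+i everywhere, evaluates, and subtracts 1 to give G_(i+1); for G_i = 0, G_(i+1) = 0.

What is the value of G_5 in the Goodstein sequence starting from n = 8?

8 —HB4→ 2·4 —bump→ 2·5 = 10 —(−1)→ 9
9 —HB5→ 5 + 4 —bump→ 6 + 4 = 10 —(−1)→ 9
9 —HB6→ 6 + 3 —bump→ 7 + 3 = 10 —(−1)→ 9
9 —HB7→ 7 + 2 —bump→ 8 + 2 = 10 —(−1)→ 9
9 —HB8→ 8 + 1 —bump→ 9 + 1 = 10 —(−1)→ 9
9 —HB9→ 9 —bump→ 10 = 10 —(−1)→ 9

9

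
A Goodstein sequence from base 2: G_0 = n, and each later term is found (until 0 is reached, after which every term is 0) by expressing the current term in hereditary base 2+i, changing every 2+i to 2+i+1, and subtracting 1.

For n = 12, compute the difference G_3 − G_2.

step 0: 12 = 2^(2 + 1) + 2^2; sub 3 for 2: 3^(3 + 1) + 3^3; = 108; G_1 = 108−1 = 107
step 1: 107 = 3^(3 + 1) + 2·3^2 + 2·3 + 2; sub 4 for 3: 4^(4 + 1) + 2·4^2 + 2·4 + 2; = 1066; G_2 = 1066−1 = 1065
step 2: 1065 = 4^(4 + 1) + 2·4^2 + 2·4 + 1; sub 5 for 4: 5^(5 + 1) + 2·5^2 + 2·5 + 1; = 15686; G_3 = 15686−1 = 15685

14620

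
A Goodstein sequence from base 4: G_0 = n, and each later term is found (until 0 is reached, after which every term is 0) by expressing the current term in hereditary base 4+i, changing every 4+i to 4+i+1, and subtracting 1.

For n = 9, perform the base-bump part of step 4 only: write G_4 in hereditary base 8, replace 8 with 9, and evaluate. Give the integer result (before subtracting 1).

(0) 9|_4 = 2·4 + 1 ↦ 2·5 + 1|_5 = 11 ⇒ 10
(1) 10|_5 = 2·5 ↦ 2·6|_6 = 12 ⇒ 11
(2) 11|_6 = 6 + 5 ↦ 7 + 5|_7 = 12 ⇒ 11
(3) 11|_7 = 7 + 4 ↦ 8 + 4|_8 = 12 ⇒ 11
(4) 11|_8 = 8 + 3 ↦ 9 + 3|_9 = 12 ⇒ 11

12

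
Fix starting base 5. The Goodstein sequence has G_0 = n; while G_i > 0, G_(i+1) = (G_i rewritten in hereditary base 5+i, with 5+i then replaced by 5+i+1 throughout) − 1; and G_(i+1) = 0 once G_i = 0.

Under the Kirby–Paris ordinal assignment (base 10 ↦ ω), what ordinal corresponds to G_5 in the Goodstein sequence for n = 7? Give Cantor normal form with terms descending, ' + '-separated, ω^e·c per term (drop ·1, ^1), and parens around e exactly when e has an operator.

G_0=7  [base 5] 5 + 2  →[5↦6]→  6 + 2 = 8  −1 ⇒ G_1=7
G_1=7  [base 6] 6 + 1  →[6↦7]→  7 + 1 = 8  −1 ⇒ G_2=7
G_2=7  [base 7] 7  →[7↦8]→  8 = 8  −1 ⇒ G_3=7
G_3=7  [base 8] 7  →[8↦9]→  7 = 7  −1 ⇒ G_4=6
G_4=6  [base 9] 6  →[9↦10]→  6 = 6  −1 ⇒ G_5=5
G_5=5  [base 10] 5  →[10↦11]→  5 = 5  −1 ⇒ G_6=4

5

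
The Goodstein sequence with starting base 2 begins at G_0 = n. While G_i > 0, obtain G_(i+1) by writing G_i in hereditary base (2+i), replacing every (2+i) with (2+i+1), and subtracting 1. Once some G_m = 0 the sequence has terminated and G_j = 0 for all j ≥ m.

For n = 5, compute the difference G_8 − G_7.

871

i=0: 5 = 2^2 + 1 (b=2); 2→3: 3^3 + 1 = 28; 28−1 = 27
i=1: 27 = 3^3 (b=3); 3→4: 4^4 = 256; 256−1 = 255
i=2: 255 = 3·4^3 + 3·4^2 + 3·4 + 3 (b=4); 4→5: 3·5^3 + 3·5^2 + 3·5 + 3 = 468; 468−1 = 467
i=3: 467 = 3·5^3 + 3·5^2 + 3·5 + 2 (b=5); 5→6: 3·6^3 + 3·6^2 + 3·6 + 2 = 776; 776−1 = 775
i=4: 775 = 3·6^3 + 3·6^2 + 3·6 + 1 (b=6); 6→7: 3·7^3 + 3·7^2 + 3·7 + 1 = 1198; 1198−1 = 1197
i=5: 1197 = 3·7^3 + 3·7^2 + 3·7 (b=7); 7→8: 3·8^3 + 3·8^2 + 3·8 = 1752; 1752−1 = 1751
i=6: 1751 = 3·8^3 + 3·8^2 + 2·8 + 7 (b=8); 8→9: 3·9^3 + 3·9^2 + 2·9 + 7 = 2455; 2455−1 = 2454
i=7: 2454 = 3·9^3 + 3·9^2 + 2·9 + 6 (b=9); 9→10: 3·10^3 + 3·10^2 + 2·10 + 6 = 3326; 3326−1 = 3325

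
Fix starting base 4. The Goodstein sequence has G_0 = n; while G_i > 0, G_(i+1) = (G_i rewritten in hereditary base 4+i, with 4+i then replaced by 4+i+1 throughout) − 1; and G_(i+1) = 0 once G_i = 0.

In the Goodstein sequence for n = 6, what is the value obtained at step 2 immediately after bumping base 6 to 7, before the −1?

7

G_0 = 6. HB_4(6) = 4 + 2. Bump = 7. G_1 = 6.
G_1 = 6. HB_5(6) = 5 + 1. Bump = 7. G_2 = 6.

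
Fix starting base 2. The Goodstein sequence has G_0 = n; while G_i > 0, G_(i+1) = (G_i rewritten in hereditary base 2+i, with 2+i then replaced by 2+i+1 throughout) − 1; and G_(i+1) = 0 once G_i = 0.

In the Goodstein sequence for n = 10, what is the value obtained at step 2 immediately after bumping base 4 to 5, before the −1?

G_0 = 10. HB_2(10) = 2^(2 + 1) + 2. Bump = 84. G_1 = 83.
G_1 = 83. HB_3(83) = 3^(3 + 1) + 2. Bump = 1026. G_2 = 1025.
G_2 = 1025. HB_4(1025) = 4^(4 + 1) + 1. Bump = 15626. G_3 = 15625.

15626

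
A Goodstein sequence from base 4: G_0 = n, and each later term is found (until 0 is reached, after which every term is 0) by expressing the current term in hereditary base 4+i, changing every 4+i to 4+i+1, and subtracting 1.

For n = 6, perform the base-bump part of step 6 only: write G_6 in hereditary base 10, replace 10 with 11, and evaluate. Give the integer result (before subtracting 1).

(0) 6|_4 = 4 + 2 ↦ 5 + 2|_5 = 7 ⇒ 6
(1) 6|_5 = 5 + 1 ↦ 6 + 1|_6 = 7 ⇒ 6
(2) 6|_6 = 6 ↦ 7|_7 = 7 ⇒ 6
(3) 6|_7 = 6 ↦ 6|_8 = 6 ⇒ 5
(4) 5|_8 = 5 ↦ 5|_9 = 5 ⇒ 4
(5) 4|_9 = 4 ↦ 4|_10 = 4 ⇒ 3
(6) 3|_10 = 3 ↦ 3|_11 = 3 ⇒ 2

3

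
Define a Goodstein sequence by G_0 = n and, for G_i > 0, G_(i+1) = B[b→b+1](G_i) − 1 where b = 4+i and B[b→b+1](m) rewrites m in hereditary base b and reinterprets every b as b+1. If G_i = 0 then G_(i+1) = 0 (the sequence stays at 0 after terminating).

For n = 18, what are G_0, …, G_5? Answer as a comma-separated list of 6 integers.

step 0: 18 = 4^2 + 2; sub 5 for 4: 5^2 + 2; = 27; G_1 = 27−1 = 26
step 1: 26 = 5^2 + 1; sub 6 for 5: 6^2 + 1; = 37; G_2 = 37−1 = 36
step 2: 36 = 6^2; sub 7 for 6: 7^2; = 49; G_3 = 49−1 = 48
step 3: 48 = 6·7 + 6; sub 8 for 7: 6·8 + 6; = 54; G_4 = 54−1 = 53
step 4: 53 = 6·8 + 5; sub 9 for 8: 6·9 + 5; = 59; G_5 = 59−1 = 58

18, 26, 36, 48, 53, 58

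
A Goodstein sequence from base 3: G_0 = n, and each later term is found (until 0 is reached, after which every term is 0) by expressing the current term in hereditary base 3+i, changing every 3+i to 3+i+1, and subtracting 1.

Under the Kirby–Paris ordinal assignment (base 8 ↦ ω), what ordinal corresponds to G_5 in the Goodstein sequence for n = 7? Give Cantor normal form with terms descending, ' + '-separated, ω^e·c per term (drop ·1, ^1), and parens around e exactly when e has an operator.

ω + 1

G_0=7  [base 3] 2·3 + 1  →[3↦4]→  2·4 + 1 = 9  −1 ⇒ G_1=8
G_1=8  [base 4] 2·4  →[4↦5]→  2·5 = 10  −1 ⇒ G_2=9
G_2=9  [base 5] 5 + 4  →[5↦6]→  6 + 4 = 10  −1 ⇒ G_3=9
G_3=9  [base 6] 6 + 3  →[6↦7]→  7 + 3 = 10  −1 ⇒ G_4=9
G_4=9  [base 7] 7 + 2  →[7↦8]→  8 + 2 = 10  −1 ⇒ G_5=9
G_5=9  [base 8] 8 + 1  →[8↦9]→  9 + 1 = 10  −1 ⇒ G_6=9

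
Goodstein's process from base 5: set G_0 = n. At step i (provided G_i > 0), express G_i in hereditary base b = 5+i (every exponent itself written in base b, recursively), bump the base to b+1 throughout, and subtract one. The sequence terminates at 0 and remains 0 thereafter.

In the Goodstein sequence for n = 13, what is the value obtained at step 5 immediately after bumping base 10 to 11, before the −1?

step 0: 13 = 2·5 + 3; sub 6 for 5: 2·6 + 3; = 15; G_1 = 15−1 = 14
step 1: 14 = 2·6 + 2; sub 7 for 6: 2·7 + 2; = 16; G_2 = 16−1 = 15
step 2: 15 = 2·7 + 1; sub 8 for 7: 2·8 + 1; = 17; G_3 = 17−1 = 16
step 3: 16 = 2·8; sub 9 for 8: 2·9; = 18; G_4 = 18−1 = 17
step 4: 17 = 9 + 8; sub 10 for 9: 10 + 8; = 18; G_5 = 18−1 = 17
step 5: 17 = 10 + 7; sub 11 for 10: 11 + 7; = 18; G_6 = 18−1 = 17

18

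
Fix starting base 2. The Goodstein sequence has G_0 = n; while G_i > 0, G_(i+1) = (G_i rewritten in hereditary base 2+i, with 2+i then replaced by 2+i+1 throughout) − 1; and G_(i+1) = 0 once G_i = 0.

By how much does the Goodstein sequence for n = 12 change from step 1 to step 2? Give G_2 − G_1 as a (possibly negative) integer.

958

[0] 12 ≡ 2^(2 + 1) + 2^2 (base 2). Lift 3: 108. −1: 107.
[1] 107 ≡ 3^(3 + 1) + 2·3^2 + 2·3 + 2 (base 3). Lift 4: 1066. −1: 1065.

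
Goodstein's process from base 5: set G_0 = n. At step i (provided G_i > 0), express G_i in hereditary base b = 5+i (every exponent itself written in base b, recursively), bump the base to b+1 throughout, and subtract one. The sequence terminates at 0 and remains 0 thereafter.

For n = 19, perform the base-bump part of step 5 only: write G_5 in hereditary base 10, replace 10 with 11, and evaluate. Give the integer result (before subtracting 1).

(0) 19|_5 = 3·5 + 4 ↦ 3·6 + 4|_6 = 22 ⇒ 21
(1) 21|_6 = 3·6 + 3 ↦ 3·7 + 3|_7 = 24 ⇒ 23
(2) 23|_7 = 3·7 + 2 ↦ 3·8 + 2|_8 = 26 ⇒ 25
(3) 25|_8 = 3·8 + 1 ↦ 3·9 + 1|_9 = 28 ⇒ 27
(4) 27|_9 = 3·9 ↦ 3·10|_10 = 30 ⇒ 29

31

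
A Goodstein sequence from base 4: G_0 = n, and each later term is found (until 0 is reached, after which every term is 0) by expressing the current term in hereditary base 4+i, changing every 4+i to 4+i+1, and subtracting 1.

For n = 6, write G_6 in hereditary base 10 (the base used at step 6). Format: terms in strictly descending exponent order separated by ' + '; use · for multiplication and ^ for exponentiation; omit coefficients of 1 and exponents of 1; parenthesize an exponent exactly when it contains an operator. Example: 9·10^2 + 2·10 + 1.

3

base 4: 6 = 4 + 2; at 5: 5 + 2 = 7; next = 6
base 5: 6 = 5 + 1; at 6: 6 + 1 = 7; next = 6
base 6: 6 = 6; at 7: 7 = 7; next = 6
base 7: 6 = 6; at 8: 6 = 6; next = 5
base 8: 5 = 5; at 9: 5 = 5; next = 4
base 9: 4 = 4; at 10: 4 = 4; next = 3
base 10: 3 = 3; at 11: 3 = 3; next = 2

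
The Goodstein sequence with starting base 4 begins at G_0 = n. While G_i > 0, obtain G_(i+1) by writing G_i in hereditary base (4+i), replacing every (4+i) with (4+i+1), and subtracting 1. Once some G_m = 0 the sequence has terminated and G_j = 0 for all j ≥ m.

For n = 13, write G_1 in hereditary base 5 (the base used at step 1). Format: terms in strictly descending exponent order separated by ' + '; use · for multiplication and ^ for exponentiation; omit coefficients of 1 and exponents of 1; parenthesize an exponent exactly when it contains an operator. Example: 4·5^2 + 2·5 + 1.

3·5

base 4: 13 = 3·4 + 1; at 5: 3·5 + 1 = 16; next = 15
base 5: 15 = 3·5; at 6: 3·6 = 18; next = 17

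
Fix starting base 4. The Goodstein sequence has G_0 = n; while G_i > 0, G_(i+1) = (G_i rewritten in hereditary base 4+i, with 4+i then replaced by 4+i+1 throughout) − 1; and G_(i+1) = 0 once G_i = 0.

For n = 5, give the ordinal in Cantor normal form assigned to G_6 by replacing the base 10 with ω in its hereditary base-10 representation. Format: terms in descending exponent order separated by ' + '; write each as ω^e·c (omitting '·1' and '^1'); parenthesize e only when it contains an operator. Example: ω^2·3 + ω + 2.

G_0 = 5. HB_4(5) = 4 + 1. Bump = 6. G_1 = 5.
G_1 = 5. HB_5(5) = 5. Bump = 6. G_2 = 5.
G_2 = 5. HB_6(5) = 5. Bump = 5. G_3 = 4.
G_3 = 4. HB_7(4) = 4. Bump = 4. G_4 = 3.
G_4 = 3. HB_8(3) = 3. Bump = 3. G_5 = 2.
G_5 = 2. HB_9(2) = 2. Bump = 2. G_6 = 1.
G_6 = 1. HB_10(1) = 1. Bump = 1. G_7 = 0.

1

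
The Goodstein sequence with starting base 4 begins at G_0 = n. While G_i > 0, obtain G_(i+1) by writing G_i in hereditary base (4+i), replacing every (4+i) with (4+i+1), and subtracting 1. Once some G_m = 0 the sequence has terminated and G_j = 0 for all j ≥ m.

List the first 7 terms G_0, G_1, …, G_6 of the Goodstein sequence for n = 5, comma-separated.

5, 5, 5, 4, 3, 2, 1

5 —HB4→ 4 + 1 —bump→ 5 + 1 = 6 —(−1)→ 5
5 —HB5→ 5 —bump→ 6 = 6 —(−1)→ 5
5 —HB6→ 5 —bump→ 5 = 5 —(−1)→ 4
4 —HB7→ 4 —bump→ 4 = 4 —(−1)→ 3
3 —HB8→ 3 —bump→ 3 = 3 —(−1)→ 2
2 —HB9→ 2 —bump→ 2 = 2 —(−1)→ 1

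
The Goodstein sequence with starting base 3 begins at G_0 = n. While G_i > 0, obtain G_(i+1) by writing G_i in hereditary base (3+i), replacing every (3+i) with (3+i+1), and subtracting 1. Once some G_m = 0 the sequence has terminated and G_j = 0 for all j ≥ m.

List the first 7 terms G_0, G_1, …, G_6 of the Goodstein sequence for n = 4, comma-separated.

4, 4, 4, 3, 2, 1, 0

G_0 = 4. HB_3(4) = 3 + 1. Bump = 5. G_1 = 4.
G_1 = 4. HB_4(4) = 4. Bump = 5. G_2 = 4.
G_2 = 4. HB_5(4) = 4. Bump = 4. G_3 = 3.
G_3 = 3. HB_6(3) = 3. Bump = 3. G_4 = 2.
G_4 = 2. HB_7(2) = 2. Bump = 2. G_5 = 1.
G_5 = 1. HB_8(1) = 1. Bump = 1. G_6 = 0.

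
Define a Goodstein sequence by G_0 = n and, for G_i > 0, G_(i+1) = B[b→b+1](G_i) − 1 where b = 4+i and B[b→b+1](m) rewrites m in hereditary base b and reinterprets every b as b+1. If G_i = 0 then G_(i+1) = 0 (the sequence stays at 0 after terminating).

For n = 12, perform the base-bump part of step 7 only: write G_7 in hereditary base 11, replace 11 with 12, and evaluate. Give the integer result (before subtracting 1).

G_0=12  [base 4] 3·4  →[4↦5]→  3·5 = 15  −1 ⇒ G_1=14
G_1=14  [base 5] 2·5 + 4  →[5↦6]→  2·6 + 4 = 16  −1 ⇒ G_2=15
G_2=15  [base 6] 2·6 + 3  →[6↦7]→  2·7 + 3 = 17  −1 ⇒ G_3=16
G_3=16  [base 7] 2·7 + 2  →[7↦8]→  2·8 + 2 = 18  −1 ⇒ G_4=17
G_4=17  [base 8] 2·8 + 1  →[8↦9]→  2·9 + 1 = 19  −1 ⇒ G_5=18
G_5=18  [base 9] 2·9  →[9↦10]→  2·10 = 20  −1 ⇒ G_6=19
G_6=19  [base 10] 10 + 9  →[10↦11]→  11 + 9 = 20  −1 ⇒ G_7=19
G_7=19  [base 11] 11 + 8  →[11↦12]→  12 + 8 = 20  −1 ⇒ G_8=19

20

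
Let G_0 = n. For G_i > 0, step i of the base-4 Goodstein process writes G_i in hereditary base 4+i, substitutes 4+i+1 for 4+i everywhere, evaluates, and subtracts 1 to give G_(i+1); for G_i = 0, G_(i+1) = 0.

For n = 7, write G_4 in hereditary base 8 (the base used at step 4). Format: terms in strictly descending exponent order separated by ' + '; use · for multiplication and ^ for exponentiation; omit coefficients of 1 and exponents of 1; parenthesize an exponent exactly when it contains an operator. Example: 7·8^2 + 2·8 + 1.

7

base 4: 7 = 4 + 3; at 5: 5 + 3 = 8; next = 7
base 5: 7 = 5 + 2; at 6: 6 + 2 = 8; next = 7
base 6: 7 = 6 + 1; at 7: 7 + 1 = 8; next = 7
base 7: 7 = 7; at 8: 8 = 8; next = 7
base 8: 7 = 7; at 9: 7 = 7; next = 6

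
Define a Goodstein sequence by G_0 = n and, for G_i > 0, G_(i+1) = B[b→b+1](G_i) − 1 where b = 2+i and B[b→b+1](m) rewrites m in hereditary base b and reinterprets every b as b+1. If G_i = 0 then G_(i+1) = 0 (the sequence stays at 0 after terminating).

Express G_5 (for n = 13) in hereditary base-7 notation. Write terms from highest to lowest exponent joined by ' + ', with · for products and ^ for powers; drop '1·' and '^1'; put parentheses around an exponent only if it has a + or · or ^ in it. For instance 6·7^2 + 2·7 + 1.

G_0=13  [base 2] 2^(2 + 1) + 2^2 + 1  →[2↦3]→  3^(3 + 1) + 3^3 + 1 = 109  −1 ⇒ G_1=108
G_1=108  [base 3] 3^(3 + 1) + 3^3  →[3↦4]→  4^(4 + 1) + 4^4 = 1280  −1 ⇒ G_2=1279
G_2=1279  [base 4] 4^(4 + 1) + 3·4^3 + 3·4^2 + 3·4 + 3  →[4↦5]→  5^(5 + 1) + 3·5^3 + 3·5^2 + 3·5 + 3 = 16093  −1 ⇒ G_3=16092
G_3=16092  [base 5] 5^(5 + 1) + 3·5^3 + 3·5^2 + 3·5 + 2  →[5↦6]→  6^(6 + 1) + 3·6^3 + 3·6^2 + 3·6 + 2 = 280712  −1 ⇒ G_4=280711
G_4=280711  [base 6] 6^(6 + 1) + 3·6^3 + 3·6^2 + 3·6 + 1  →[6↦7]→  7^(7 + 1) + 3·7^3 + 3·7^2 + 3·7 + 1 = 5765999  −1 ⇒ G_5=5765998
G_5=5765998  [base 7] 7^(7 + 1) + 3·7^3 + 3·7^2 + 3·7  →[7↦8]→  8^(8 + 1) + 3·8^3 + 3·8^2 + 3·8 = 134219480  −1 ⇒ G_6=134219479

7^(7 + 1) + 3·7^3 + 3·7^2 + 3·7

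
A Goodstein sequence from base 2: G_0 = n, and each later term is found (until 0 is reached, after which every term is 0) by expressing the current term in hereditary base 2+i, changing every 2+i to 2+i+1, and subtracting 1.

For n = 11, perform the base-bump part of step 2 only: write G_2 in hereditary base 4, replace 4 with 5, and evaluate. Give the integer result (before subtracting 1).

base 2: 11 = 2^(2 + 1) + 2 + 1; at 3: 3^(3 + 1) + 3 + 1 = 85; next = 84
base 3: 84 = 3^(3 + 1) + 3; at 4: 4^(4 + 1) + 4 = 1028; next = 1027
base 4: 1027 = 4^(4 + 1) + 3; at 5: 5^(5 + 1) + 3 = 15628; next = 15627

15628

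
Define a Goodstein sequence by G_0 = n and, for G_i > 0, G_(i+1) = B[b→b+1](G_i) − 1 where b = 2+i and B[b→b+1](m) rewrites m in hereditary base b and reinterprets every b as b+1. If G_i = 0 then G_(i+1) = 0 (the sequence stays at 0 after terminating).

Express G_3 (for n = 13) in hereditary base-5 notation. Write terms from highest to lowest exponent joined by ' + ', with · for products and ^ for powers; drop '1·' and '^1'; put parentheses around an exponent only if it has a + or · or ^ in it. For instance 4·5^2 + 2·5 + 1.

5^(5 + 1) + 3·5^3 + 3·5^2 + 3·5 + 2

G_0=13  [base 2] 2^(2 + 1) + 2^2 + 1  →[2↦3]→  3^(3 + 1) + 3^3 + 1 = 109  −1 ⇒ G_1=108
G_1=108  [base 3] 3^(3 + 1) + 3^3  →[3↦4]→  4^(4 + 1) + 4^4 = 1280  −1 ⇒ G_2=1279
G_2=1279  [base 4] 4^(4 + 1) + 3·4^3 + 3·4^2 + 3·4 + 3  →[4↦5]→  5^(5 + 1) + 3·5^3 + 3·5^2 + 3·5 + 3 = 16093  −1 ⇒ G_3=16092
G_3=16092  [base 5] 5^(5 + 1) + 3·5^3 + 3·5^2 + 3·5 + 2  →[5↦6]→  6^(6 + 1) + 3·6^3 + 3·6^2 + 3·6 + 2 = 280712  −1 ⇒ G_4=280711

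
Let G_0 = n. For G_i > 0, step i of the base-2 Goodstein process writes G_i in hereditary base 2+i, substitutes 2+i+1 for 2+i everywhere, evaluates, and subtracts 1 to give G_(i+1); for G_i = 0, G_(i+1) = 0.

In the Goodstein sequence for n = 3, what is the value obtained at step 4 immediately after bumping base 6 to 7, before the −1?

G_0=3  [base 2] 2 + 1  →[2↦3]→  3 + 1 = 4  −1 ⇒ G_1=3
G_1=3  [base 3] 3  →[3↦4]→  4 = 4  −1 ⇒ G_2=3
G_2=3  [base 4] 3  →[4↦5]→  3 = 3  −1 ⇒ G_3=2
G_3=2  [base 5] 2  →[5↦6]→  2 = 2  −1 ⇒ G_4=1
G_4=1  [base 6] 1  →[6↦7]→  1 = 1  −1 ⇒ G_5=0

1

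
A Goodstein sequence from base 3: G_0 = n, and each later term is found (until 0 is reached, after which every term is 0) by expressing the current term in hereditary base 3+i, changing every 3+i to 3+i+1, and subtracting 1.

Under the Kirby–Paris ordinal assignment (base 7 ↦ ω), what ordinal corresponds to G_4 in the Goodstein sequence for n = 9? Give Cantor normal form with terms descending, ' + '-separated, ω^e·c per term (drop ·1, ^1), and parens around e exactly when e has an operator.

ω·3

G_0=9  [base 3] 3^2  →[3↦4]→  4^2 = 16  −1 ⇒ G_1=15
G_1=15  [base 4] 3·4 + 3  →[4↦5]→  3·5 + 3 = 18  −1 ⇒ G_2=17
G_2=17  [base 5] 3·5 + 2  →[5↦6]→  3·6 + 2 = 20  −1 ⇒ G_3=19
G_3=19  [base 6] 3·6 + 1  →[6↦7]→  3·7 + 1 = 22  −1 ⇒ G_4=21
G_4=21  [base 7] 3·7  →[7↦8]→  3·8 = 24  −1 ⇒ G_5=23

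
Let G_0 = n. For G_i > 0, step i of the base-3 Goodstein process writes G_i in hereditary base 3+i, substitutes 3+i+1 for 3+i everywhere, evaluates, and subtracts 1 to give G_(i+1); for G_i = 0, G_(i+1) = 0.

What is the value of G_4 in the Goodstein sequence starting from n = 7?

step 0: 7 = 2·3 + 1; sub 4 for 3: 2·4 + 1; = 9; G_1 = 9−1 = 8
step 1: 8 = 2·4; sub 5 for 4: 2·5; = 10; G_2 = 10−1 = 9
step 2: 9 = 5 + 4; sub 6 for 5: 6 + 4; = 10; G_3 = 10−1 = 9
step 3: 9 = 6 + 3; sub 7 for 6: 7 + 3; = 10; G_4 = 10−1 = 9
step 4: 9 = 7 + 2; sub 8 for 7: 8 + 2; = 10; G_5 = 10−1 = 9

9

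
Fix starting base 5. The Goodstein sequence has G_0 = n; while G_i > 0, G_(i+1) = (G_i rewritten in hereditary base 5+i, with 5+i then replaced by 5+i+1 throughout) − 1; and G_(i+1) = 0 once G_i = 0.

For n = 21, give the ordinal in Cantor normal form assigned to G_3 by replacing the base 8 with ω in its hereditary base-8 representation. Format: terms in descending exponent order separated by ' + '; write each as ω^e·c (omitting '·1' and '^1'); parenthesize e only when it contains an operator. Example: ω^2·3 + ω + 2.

G_0 = 21. HB_5(21) = 4·5 + 1. Bump = 25. G_1 = 24.
G_1 = 24. HB_6(24) = 4·6. Bump = 28. G_2 = 27.
G_2 = 27. HB_7(27) = 3·7 + 6. Bump = 30. G_3 = 29.
G_3 = 29. HB_8(29) = 3·8 + 5. Bump = 32. G_4 = 31.

ω·3 + 5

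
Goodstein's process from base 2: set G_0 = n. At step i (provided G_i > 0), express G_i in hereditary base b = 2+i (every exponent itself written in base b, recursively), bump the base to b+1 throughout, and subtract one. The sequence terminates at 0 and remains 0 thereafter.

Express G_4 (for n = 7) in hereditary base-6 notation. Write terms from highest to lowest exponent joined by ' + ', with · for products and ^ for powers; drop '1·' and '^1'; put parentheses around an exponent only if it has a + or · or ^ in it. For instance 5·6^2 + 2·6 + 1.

(0) 7|_2 = 2^2 + 2 + 1 ↦ 3^3 + 3 + 1|_3 = 31 ⇒ 30
(1) 30|_3 = 3^3 + 3 ↦ 4^4 + 4|_4 = 260 ⇒ 259
(2) 259|_4 = 4^4 + 3 ↦ 5^5 + 3|_5 = 3128 ⇒ 3127
(3) 3127|_5 = 5^5 + 2 ↦ 6^6 + 2|_6 = 46658 ⇒ 46657
(4) 46657|_6 = 6^6 + 1 ↦ 7^7 + 1|_7 = 823544 ⇒ 823543

6^6 + 1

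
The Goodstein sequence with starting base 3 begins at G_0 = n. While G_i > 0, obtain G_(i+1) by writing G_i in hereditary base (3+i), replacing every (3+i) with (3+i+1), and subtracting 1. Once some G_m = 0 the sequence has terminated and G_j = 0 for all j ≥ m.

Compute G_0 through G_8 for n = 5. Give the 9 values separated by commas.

i=0: 5 = 3 + 2 (b=3); 3→4: 4 + 2 = 6; 6−1 = 5
i=1: 5 = 4 + 1 (b=4); 4→5: 5 + 1 = 6; 6−1 = 5
i=2: 5 = 5 (b=5); 5→6: 6 = 6; 6−1 = 5
i=3: 5 = 5 (b=6); 6→7: 5 = 5; 5−1 = 4
i=4: 4 = 4 (b=7); 7→8: 4 = 4; 4−1 = 3
i=5: 3 = 3 (b=8); 8→9: 3 = 3; 3−1 = 2
i=6: 2 = 2 (b=9); 9→10: 2 = 2; 2−1 = 1
i=7: 1 = 1 (b=10); 10→11: 1 = 1; 1−1 = 0

5, 5, 5, 5, 4, 3, 2, 1, 0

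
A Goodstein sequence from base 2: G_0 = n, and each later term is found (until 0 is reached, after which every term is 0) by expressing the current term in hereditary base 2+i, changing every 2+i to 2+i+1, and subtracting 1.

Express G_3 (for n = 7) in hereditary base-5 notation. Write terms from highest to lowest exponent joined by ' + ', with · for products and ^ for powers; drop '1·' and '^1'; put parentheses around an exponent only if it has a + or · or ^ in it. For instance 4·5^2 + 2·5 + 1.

5^5 + 2

[0] 7 ≡ 2^2 + 2 + 1 (base 2). Lift 3: 31. −1: 30.
[1] 30 ≡ 3^3 + 3 (base 3). Lift 4: 260. −1: 259.
[2] 259 ≡ 4^4 + 3 (base 4). Lift 5: 3128. −1: 3127.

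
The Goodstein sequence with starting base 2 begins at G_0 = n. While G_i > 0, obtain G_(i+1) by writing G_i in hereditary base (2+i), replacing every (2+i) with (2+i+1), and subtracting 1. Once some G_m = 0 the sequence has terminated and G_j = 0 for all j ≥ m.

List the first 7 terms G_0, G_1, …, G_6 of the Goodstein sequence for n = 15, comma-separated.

[0] 15 ≡ 2^(2 + 1) + 2^2 + 2 + 1 (base 2). Lift 3: 112. −1: 111.
[1] 111 ≡ 3^(3 + 1) + 3^3 + 3 (base 3). Lift 4: 1284. −1: 1283.
[2] 1283 ≡ 4^(4 + 1) + 4^4 + 3 (base 4). Lift 5: 18753. −1: 18752.
[3] 18752 ≡ 5^(5 + 1) + 5^5 + 2 (base 5). Lift 6: 326594. −1: 326593.
[4] 326593 ≡ 6^(6 + 1) + 6^6 + 1 (base 6). Lift 7: 6588345. −1: 6588344.
[5] 6588344 ≡ 7^(7 + 1) + 7^7 (base 7). Lift 8: 150994944. −1: 150994943.

15, 111, 1283, 18752, 326593, 6588344, 150994943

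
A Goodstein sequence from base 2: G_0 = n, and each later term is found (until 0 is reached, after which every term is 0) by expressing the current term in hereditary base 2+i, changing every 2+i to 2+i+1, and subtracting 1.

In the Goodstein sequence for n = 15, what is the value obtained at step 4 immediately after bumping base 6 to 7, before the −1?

base 2: 15 = 2^(2 + 1) + 2^2 + 2 + 1; at 3: 3^(3 + 1) + 3^3 + 3 + 1 = 112; next = 111
base 3: 111 = 3^(3 + 1) + 3^3 + 3; at 4: 4^(4 + 1) + 4^4 + 4 = 1284; next = 1283
base 4: 1283 = 4^(4 + 1) + 4^4 + 3; at 5: 5^(5 + 1) + 5^5 + 3 = 18753; next = 18752
base 5: 18752 = 5^(5 + 1) + 5^5 + 2; at 6: 6^(6 + 1) + 6^6 + 2 = 326594; next = 326593

6588345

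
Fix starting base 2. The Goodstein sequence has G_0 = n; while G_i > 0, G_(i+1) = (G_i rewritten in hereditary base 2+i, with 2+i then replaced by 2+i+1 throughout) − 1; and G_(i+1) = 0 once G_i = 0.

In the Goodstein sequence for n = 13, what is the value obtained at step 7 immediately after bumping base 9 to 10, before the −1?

100000003326

(0) 13|_2 = 2^(2 + 1) + 2^2 + 1 ↦ 3^(3 + 1) + 3^3 + 1|_3 = 109 ⇒ 108
(1) 108|_3 = 3^(3 + 1) + 3^3 ↦ 4^(4 + 1) + 4^4|_4 = 1280 ⇒ 1279
(2) 1279|_4 = 4^(4 + 1) + 3·4^3 + 3·4^2 + 3·4 + 3 ↦ 5^(5 + 1) + 3·5^3 + 3·5^2 + 3·5 + 3|_5 = 16093 ⇒ 16092
(3) 16092|_5 = 5^(5 + 1) + 3·5^3 + 3·5^2 + 3·5 + 2 ↦ 6^(6 + 1) + 3·6^3 + 3·6^2 + 3·6 + 2|_6 = 280712 ⇒ 280711
(4) 280711|_6 = 6^(6 + 1) + 3·6^3 + 3·6^2 + 3·6 + 1 ↦ 7^(7 + 1) + 3·7^3 + 3·7^2 + 3·7 + 1|_7 = 5765999 ⇒ 5765998
(5) 5765998|_7 = 7^(7 + 1) + 3·7^3 + 3·7^2 + 3·7 ↦ 8^(8 + 1) + 3·8^3 + 3·8^2 + 3·8|_8 = 134219480 ⇒ 134219479
(6) 134219479|_8 = 8^(8 + 1) + 3·8^3 + 3·8^2 + 2·8 + 7 ↦ 9^(9 + 1) + 3·9^3 + 3·9^2 + 2·9 + 7|_9 = 3486786856 ⇒ 3486786855
(7) 3486786855|_9 = 9^(9 + 1) + 3·9^3 + 3·9^2 + 2·9 + 6 ↦ 10^(10 + 1) + 3·10^3 + 3·10^2 + 2·10 + 6|_10 = 100000003326 ⇒ 100000003325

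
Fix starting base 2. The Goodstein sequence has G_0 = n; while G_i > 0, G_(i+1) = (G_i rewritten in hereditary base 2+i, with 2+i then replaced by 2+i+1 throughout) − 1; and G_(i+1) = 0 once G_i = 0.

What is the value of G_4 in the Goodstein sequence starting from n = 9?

i=0: 9 = 2^(2 + 1) + 1 (b=2); 2→3: 3^(3 + 1) + 1 = 82; 82−1 = 81
i=1: 81 = 3^(3 + 1) (b=3); 3→4: 4^(4 + 1) = 1024; 1024−1 = 1023
i=2: 1023 = 3·4^4 + 3·4^3 + 3·4^2 + 3·4 + 3 (b=4); 4→5: 3·5^5 + 3·5^3 + 3·5^2 + 3·5 + 3 = 9843; 9843−1 = 9842
i=3: 9842 = 3·5^5 + 3·5^3 + 3·5^2 + 3·5 + 2 (b=5); 5→6: 3·6^6 + 3·6^3 + 3·6^2 + 3·6 + 2 = 140744; 140744−1 = 140743
i=4: 140743 = 3·6^6 + 3·6^3 + 3·6^2 + 3·6 + 1 (b=6); 6→7: 3·7^7 + 3·7^3 + 3·7^2 + 3·7 + 1 = 2471827; 2471827−1 = 2471826

140743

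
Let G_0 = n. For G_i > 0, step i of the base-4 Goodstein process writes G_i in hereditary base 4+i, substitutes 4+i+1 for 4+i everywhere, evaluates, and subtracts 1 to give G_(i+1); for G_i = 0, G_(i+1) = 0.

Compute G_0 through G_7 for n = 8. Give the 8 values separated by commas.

8, 9, 9, 9, 9, 9, 9, 8

G_0=8  [base 4] 2·4  →[4↦5]→  2·5 = 10  −1 ⇒ G_1=9
G_1=9  [base 5] 5 + 4  →[5↦6]→  6 + 4 = 10  −1 ⇒ G_2=9
G_2=9  [base 6] 6 + 3  →[6↦7]→  7 + 3 = 10  −1 ⇒ G_3=9
G_3=9  [base 7] 7 + 2  →[7↦8]→  8 + 2 = 10  −1 ⇒ G_4=9
G_4=9  [base 8] 8 + 1  →[8↦9]→  9 + 1 = 10  −1 ⇒ G_5=9
G_5=9  [base 9] 9  →[9↦10]→  10 = 10  −1 ⇒ G_6=9
G_6=9  [base 10] 9  →[10↦11]→  9 = 9  −1 ⇒ G_7=8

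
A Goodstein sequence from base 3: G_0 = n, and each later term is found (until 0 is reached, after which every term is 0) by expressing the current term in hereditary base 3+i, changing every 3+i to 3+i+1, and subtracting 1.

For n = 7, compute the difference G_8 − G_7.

i=0: 7 = 2·3 + 1 (b=3); 3→4: 2·4 + 1 = 9; 9−1 = 8
i=1: 8 = 2·4 (b=4); 4→5: 2·5 = 10; 10−1 = 9
i=2: 9 = 5 + 4 (b=5); 5→6: 6 + 4 = 10; 10−1 = 9
i=3: 9 = 6 + 3 (b=6); 6→7: 7 + 3 = 10; 10−1 = 9
i=4: 9 = 7 + 2 (b=7); 7→8: 8 + 2 = 10; 10−1 = 9
i=5: 9 = 8 + 1 (b=8); 8→9: 9 + 1 = 10; 10−1 = 9
i=6: 9 = 9 (b=9); 9→10: 10 = 10; 10−1 = 9
i=7: 9 = 9 (b=10); 10→11: 9 = 9; 9−1 = 8

-1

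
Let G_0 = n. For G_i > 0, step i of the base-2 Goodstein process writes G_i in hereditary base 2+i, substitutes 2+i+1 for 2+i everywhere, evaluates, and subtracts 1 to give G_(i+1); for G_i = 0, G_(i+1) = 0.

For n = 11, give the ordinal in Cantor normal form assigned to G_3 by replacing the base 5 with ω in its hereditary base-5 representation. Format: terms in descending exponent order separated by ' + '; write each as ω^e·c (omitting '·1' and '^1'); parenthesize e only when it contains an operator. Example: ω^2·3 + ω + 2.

ω^(ω + 1) + 2

i=0: 11 = 2^(2 + 1) + 2 + 1 (b=2); 2→3: 3^(3 + 1) + 3 + 1 = 85; 85−1 = 84
i=1: 84 = 3^(3 + 1) + 3 (b=3); 3→4: 4^(4 + 1) + 4 = 1028; 1028−1 = 1027
i=2: 1027 = 4^(4 + 1) + 3 (b=4); 4→5: 5^(5 + 1) + 3 = 15628; 15628−1 = 15627
i=3: 15627 = 5^(5 + 1) + 2 (b=5); 5→6: 6^(6 + 1) + 2 = 279938; 279938−1 = 279937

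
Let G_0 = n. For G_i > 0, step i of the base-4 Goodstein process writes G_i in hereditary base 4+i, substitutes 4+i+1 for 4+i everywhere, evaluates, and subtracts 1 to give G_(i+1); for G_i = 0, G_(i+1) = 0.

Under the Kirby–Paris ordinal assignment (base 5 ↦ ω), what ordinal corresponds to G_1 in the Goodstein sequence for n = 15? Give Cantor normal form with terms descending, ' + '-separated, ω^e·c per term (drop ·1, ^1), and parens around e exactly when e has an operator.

step 0: 15 = 3·4 + 3; sub 5 for 4: 3·5 + 3; = 18; G_1 = 18−1 = 17
step 1: 17 = 3·5 + 2; sub 6 for 5: 3·6 + 2; = 20; G_2 = 20−1 = 19

ω·3 + 2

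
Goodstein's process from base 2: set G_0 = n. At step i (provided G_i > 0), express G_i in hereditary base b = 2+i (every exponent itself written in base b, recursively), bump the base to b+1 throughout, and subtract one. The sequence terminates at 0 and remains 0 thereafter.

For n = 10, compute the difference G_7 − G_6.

[0] 10 ≡ 2^(2 + 1) + 2 (base 2). Lift 3: 84. −1: 83.
[1] 83 ≡ 3^(3 + 1) + 2 (base 3). Lift 4: 1026. −1: 1025.
[2] 1025 ≡ 4^(4 + 1) + 1 (base 4). Lift 5: 15626. −1: 15625.
[3] 15625 ≡ 5^(5 + 1) (base 5). Lift 6: 279936. −1: 279935.
[4] 279935 ≡ 5·6^6 + 5·6^5 + 5·6^4 + 5·6^3 + 5·6^2 + 5·6 + 5 (base 6). Lift 7: 4215755. −1: 4215754.
[5] 4215754 ≡ 5·7^7 + 5·7^5 + 5·7^4 + 5·7^3 + 5·7^2 + 5·7 + 4 (base 7). Lift 8: 84073324. −1: 84073323.
[6] 84073323 ≡ 5·8^8 + 5·8^5 + 5·8^4 + 5·8^3 + 5·8^2 + 5·8 + 3 (base 8). Lift 9: 1937434593. −1: 1937434592.

1853361269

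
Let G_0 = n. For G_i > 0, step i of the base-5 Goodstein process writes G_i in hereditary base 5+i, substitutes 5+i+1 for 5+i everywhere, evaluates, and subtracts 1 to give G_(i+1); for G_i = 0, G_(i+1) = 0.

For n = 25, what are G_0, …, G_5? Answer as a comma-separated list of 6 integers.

base 5: 25 = 5^2; at 6: 6^2 = 36; next = 35
base 6: 35 = 5·6 + 5; at 7: 5·7 + 5 = 40; next = 39
base 7: 39 = 5·7 + 4; at 8: 5·8 + 4 = 44; next = 43
base 8: 43 = 5·8 + 3; at 9: 5·9 + 3 = 48; next = 47
base 9: 47 = 5·9 + 2; at 10: 5·10 + 2 = 52; next = 51

25, 35, 39, 43, 47, 51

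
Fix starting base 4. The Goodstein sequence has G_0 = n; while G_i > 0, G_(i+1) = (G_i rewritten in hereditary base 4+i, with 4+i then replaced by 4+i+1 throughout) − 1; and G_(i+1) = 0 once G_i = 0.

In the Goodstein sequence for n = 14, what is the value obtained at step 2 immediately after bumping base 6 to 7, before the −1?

21

i=0: 14 = 3·4 + 2 (b=4); 4→5: 3·5 + 2 = 17; 17−1 = 16
i=1: 16 = 3·5 + 1 (b=5); 5→6: 3·6 + 1 = 19; 19−1 = 18
i=2: 18 = 3·6 (b=6); 6→7: 3·7 = 21; 21−1 = 20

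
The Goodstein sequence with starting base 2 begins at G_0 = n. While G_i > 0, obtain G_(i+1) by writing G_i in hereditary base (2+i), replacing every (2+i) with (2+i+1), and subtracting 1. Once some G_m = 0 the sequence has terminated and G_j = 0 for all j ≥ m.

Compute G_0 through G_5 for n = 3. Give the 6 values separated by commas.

G_0=3  [base 2] 2 + 1  →[2↦3]→  3 + 1 = 4  −1 ⇒ G_1=3
G_1=3  [base 3] 3  →[3↦4]→  4 = 4  −1 ⇒ G_2=3
G_2=3  [base 4] 3  →[4↦5]→  3 = 3  −1 ⇒ G_3=2
G_3=2  [base 5] 2  →[5↦6]→  2 = 2  −1 ⇒ G_4=1
G_4=1  [base 6] 1  →[6↦7]→  1 = 1  −1 ⇒ G_5=0

3, 3, 3, 2, 1, 0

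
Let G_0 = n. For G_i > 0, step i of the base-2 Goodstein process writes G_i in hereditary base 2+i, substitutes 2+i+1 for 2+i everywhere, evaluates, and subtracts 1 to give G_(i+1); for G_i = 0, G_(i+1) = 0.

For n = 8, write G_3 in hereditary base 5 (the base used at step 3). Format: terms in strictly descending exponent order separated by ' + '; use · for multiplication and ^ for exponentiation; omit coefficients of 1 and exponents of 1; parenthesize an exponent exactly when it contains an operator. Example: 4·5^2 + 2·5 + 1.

G_0=8  [base 2] 2^(2 + 1)  →[2↦3]→  3^(3 + 1) = 81  −1 ⇒ G_1=80
G_1=80  [base 3] 2·3^3 + 2·3^2 + 2·3 + 2  →[3↦4]→  2·4^4 + 2·4^2 + 2·4 + 2 = 554  −1 ⇒ G_2=553
G_2=553  [base 4] 2·4^4 + 2·4^2 + 2·4 + 1  →[4↦5]→  2·5^5 + 2·5^2 + 2·5 + 1 = 6311  −1 ⇒ G_3=6310
G_3=6310  [base 5] 2·5^5 + 2·5^2 + 2·5  →[5↦6]→  2·6^6 + 2·6^2 + 2·6 = 93396  −1 ⇒ G_4=93395

2·5^5 + 2·5^2 + 2·5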